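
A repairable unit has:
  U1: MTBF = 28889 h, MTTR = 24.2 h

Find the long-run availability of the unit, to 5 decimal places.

0.99916

A(U1) = MTBF/(MTBF+MTTR) = 28889/(28889+24.2) = 0.99916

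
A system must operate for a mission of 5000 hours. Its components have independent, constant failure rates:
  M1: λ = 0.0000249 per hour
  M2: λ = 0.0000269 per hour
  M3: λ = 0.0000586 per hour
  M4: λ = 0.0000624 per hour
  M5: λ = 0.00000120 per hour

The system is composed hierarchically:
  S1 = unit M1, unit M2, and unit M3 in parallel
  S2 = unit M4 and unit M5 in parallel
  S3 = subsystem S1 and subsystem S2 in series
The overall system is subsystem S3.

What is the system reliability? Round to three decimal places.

0.995

R(M1) = exp(−0.0000249 × 5000) = 0.88294
R(M2) = exp(−0.0000269 × 5000) = 0.87415
R(M3) = exp(−0.0000586 × 5000) = 0.74602
R(M4) = exp(−0.0000624 × 5000) = 0.73198
R(M5) = exp(−0.00000120 × 5000) = 0.99402
Parallel (M1, M2, and M3): 1 − (1 − 0.88294)(1 − 0.87415)(1 − 0.74602) = 0.99626
Parallel (M4 and M5): 1 − (1 − 0.73198)(1 − 0.99402) = 0.99840
Series ([0.99626] and [0.99840]): 0.99626 × 0.99840 = 0.995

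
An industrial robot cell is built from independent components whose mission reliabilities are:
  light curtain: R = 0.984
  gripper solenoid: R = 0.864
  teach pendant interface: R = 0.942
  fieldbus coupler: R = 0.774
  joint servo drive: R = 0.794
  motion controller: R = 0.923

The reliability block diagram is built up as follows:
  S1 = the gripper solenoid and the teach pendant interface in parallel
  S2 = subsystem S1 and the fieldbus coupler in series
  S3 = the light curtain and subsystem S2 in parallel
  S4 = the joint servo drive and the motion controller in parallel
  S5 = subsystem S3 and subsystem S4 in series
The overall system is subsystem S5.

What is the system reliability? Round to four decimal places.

0.9805

Parallel (gripper solenoid and teach pendant interface): 1 − (1 − 0.864000)(1 − 0.942000) = 0.992112
Series ([0.992112] and fieldbus coupler): 0.992112 × 0.774000 = 0.767895
Parallel (light curtain and [0.767895]): 1 − (1 − 0.984000)(1 − 0.767895) = 0.996286
Parallel (joint servo drive and motion controller): 1 − (1 − 0.794000)(1 − 0.923000) = 0.984138
Series ([0.996286] and [0.984138]): 0.996286 × 0.984138 = 0.9805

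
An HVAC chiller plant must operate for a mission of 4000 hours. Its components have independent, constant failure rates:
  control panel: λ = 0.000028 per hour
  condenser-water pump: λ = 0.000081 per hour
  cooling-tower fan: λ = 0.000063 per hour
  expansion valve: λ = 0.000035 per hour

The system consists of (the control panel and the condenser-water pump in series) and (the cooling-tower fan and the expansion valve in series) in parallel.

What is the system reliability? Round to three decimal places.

R(control panel) = exp(−0.000028 × 4000) = 0.89404
R(condenser-water pump) = exp(−0.000081 × 4000) = 0.72325
R(cooling-tower fan) = exp(−0.000063 × 4000) = 0.77724
R(expansion valve) = exp(−0.000035 × 4000) = 0.86936
Series (control panel and condenser-water pump): 0.89404 × 0.72325 = 0.64661
Series (cooling-tower fan and expansion valve): 0.77724 × 0.86936 = 0.67570
Parallel ([0.64661] and [0.67570]): 1 − (1 − 0.64661)(1 − 0.67570) = 0.885

0.885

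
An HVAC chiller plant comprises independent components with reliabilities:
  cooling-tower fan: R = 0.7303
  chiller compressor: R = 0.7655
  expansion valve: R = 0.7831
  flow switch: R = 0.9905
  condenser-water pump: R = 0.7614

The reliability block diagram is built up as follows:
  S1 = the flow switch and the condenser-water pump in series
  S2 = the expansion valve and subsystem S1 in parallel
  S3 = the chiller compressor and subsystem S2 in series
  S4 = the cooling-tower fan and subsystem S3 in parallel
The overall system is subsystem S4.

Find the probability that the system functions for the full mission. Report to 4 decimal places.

Series (flow switch and condenser-water pump): 0.990500 × 0.761400 = 0.754167
Parallel (expansion valve and [0.754167]): 1 − (1 − 0.783100)(1 − 0.754167) = 0.946679
Series (chiller compressor and [0.946679]): 0.765500 × 0.946679 = 0.724683
Parallel (cooling-tower fan and [0.724683]): 1 − (1 − 0.730300)(1 − 0.724683) = 0.9257

0.9257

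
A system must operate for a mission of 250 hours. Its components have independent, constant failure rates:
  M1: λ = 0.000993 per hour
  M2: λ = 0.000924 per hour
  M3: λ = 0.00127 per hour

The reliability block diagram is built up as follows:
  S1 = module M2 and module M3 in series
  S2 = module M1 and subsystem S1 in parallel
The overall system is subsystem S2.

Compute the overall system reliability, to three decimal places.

R(M1) = exp(−0.000993 × 250) = 0.78016
R(M2) = exp(−0.000924 × 250) = 0.79374
R(M3) = exp(−0.00127 × 250) = 0.72797
Series (M2 and M3): 0.79374 × 0.72797 = 0.57782
Parallel (M1 and [0.57782]): 1 − (1 − 0.78016)(1 − 0.57782) = 0.907

0.907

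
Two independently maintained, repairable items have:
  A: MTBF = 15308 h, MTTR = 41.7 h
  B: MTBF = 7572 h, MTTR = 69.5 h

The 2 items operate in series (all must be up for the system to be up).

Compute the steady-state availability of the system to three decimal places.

A(A) = MTBF/(MTBF+MTTR) = 15308/(15308+41.7) = 0.997283
A(B) = MTBF/(MTBF+MTTR) = 7572/(7572+69.5) = 0.990905
Series availability: 0.997283 × 0.990905 = 0.988

0.988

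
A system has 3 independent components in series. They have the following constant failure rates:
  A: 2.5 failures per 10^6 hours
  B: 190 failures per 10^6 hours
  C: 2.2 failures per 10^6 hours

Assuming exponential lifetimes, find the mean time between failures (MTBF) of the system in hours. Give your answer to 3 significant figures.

5140

Series of exponential components: λ_sys = Σ λ_i
λ_sys = 0.0000025 + 0.00019 + 0.0000022 = 1.9470e-04 /h
MTBF = 1 / λ_sys = 5140 h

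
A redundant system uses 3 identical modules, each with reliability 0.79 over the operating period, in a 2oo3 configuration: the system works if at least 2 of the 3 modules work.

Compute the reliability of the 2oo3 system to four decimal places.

R = Σ_{i=2}^{3} C(3,i) p^i (1−p)^{3−i} with p = 0.79
C(3,2)·0.79^2·0.21^1 = 0.393183
C(3,3)·0.79^3·0.21^0 = 0.493039
Sum = 0.8862

0.8862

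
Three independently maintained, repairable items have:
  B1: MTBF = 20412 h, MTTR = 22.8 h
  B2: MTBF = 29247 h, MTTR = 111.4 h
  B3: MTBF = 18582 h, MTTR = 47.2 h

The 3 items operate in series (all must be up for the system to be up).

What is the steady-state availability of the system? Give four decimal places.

A(B1) = MTBF/(MTBF+MTTR) = 20412/(20412+22.8) = 0.998884
A(B2) = MTBF/(MTBF+MTTR) = 29247/(29247+111.4) = 0.996206
A(B3) = MTBF/(MTBF+MTTR) = 18582/(18582+47.2) = 0.997466
Series availability: 0.998884 × 0.996206 × 0.997466 = 0.9926

0.9926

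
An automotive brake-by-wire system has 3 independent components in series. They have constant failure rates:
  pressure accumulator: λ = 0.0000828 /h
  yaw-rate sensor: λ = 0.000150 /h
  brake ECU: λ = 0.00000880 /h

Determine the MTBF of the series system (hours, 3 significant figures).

Series of exponential components: λ_sys = Σ λ_i
λ_sys = 0.0000828 + 0.000150 + 0.00000880 = 2.4160e-04 /h
MTBF = 1 / λ_sys = 4140 h

4140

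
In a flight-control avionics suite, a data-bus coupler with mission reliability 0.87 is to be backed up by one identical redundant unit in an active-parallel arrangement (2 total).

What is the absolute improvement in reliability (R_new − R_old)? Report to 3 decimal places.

0.113

R_before = 0.87
R_after = 1 − (1 − 0.87)^2 = 0.983
ΔR = 0.983 − 0.87 = 0.113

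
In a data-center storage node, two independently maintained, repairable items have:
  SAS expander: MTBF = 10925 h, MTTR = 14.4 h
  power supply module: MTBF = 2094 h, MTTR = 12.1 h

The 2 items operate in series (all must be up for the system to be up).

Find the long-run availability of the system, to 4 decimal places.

0.9929

A(SAS expander) = MTBF/(MTBF+MTTR) = 10925/(10925+14.4) = 0.998684
A(power supply module) = MTBF/(MTBF+MTTR) = 2094/(2094+12.1) = 0.994255
Series availability: 0.998684 × 0.994255 = 0.9929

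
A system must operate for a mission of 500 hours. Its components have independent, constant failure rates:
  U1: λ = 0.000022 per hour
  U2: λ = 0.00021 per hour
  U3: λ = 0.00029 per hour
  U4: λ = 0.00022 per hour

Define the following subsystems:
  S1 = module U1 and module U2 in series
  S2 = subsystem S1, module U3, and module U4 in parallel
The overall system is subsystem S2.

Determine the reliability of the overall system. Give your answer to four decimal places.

R(U1) = exp(−0.000022 × 500) = 0.989060
R(U2) = exp(−0.00021 × 500) = 0.900325
R(U3) = exp(−0.00029 × 500) = 0.865022
R(U4) = exp(−0.00022 × 500) = 0.895834
Series (U1 and U2): 0.989060 × 0.900325 = 0.890475
Parallel ([0.890475], U3, and U4): 1 − (1 − 0.890475)(1 − 0.865022)(1 − 0.895834) = 0.9985

0.9985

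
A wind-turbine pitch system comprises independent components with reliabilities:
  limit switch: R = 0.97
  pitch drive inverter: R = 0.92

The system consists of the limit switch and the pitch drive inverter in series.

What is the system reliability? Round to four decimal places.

0.8924

Series (limit switch and pitch drive inverter): 0.970000 × 0.920000 = 0.8924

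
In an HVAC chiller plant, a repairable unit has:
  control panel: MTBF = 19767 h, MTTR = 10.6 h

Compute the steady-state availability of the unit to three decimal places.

A(control panel) = MTBF/(MTBF+MTTR) = 19767/(19767+10.6) = 0.999

0.999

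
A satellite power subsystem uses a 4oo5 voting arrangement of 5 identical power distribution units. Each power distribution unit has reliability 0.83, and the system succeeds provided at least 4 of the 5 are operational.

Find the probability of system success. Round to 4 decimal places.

0.7973

R = Σ_{i=4}^{5} C(5,i) p^i (1−p)^{5−i} with p = 0.83
C(5,4)·0.83^4·0.17^1 = 0.403396
C(5,5)·0.83^5·0.17^0 = 0.393904
Sum = 0.7973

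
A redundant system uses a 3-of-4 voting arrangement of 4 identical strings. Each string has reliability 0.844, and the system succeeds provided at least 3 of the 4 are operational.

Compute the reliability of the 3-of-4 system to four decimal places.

R = Σ_{i=3}^{4} C(4,i) p^i (1−p)^{4−i} with p = 0.844
C(4,3)·0.844^3·0.156^1 = 0.375156
C(4,4)·0.844^4·0.156^0 = 0.507423
Sum = 0.8826

0.8826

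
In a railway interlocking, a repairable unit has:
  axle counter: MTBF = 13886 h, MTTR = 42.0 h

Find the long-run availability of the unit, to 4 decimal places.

A(axle counter) = MTBF/(MTBF+MTTR) = 13886/(13886+42.0) = 0.9970

0.9970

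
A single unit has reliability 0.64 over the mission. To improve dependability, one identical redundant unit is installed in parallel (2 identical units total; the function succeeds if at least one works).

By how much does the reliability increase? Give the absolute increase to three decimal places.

R_before = 0.64
R_after = 1 − (1 − 0.64)^2 = 0.870
ΔR = 0.870 − 0.64 = 0.230

0.230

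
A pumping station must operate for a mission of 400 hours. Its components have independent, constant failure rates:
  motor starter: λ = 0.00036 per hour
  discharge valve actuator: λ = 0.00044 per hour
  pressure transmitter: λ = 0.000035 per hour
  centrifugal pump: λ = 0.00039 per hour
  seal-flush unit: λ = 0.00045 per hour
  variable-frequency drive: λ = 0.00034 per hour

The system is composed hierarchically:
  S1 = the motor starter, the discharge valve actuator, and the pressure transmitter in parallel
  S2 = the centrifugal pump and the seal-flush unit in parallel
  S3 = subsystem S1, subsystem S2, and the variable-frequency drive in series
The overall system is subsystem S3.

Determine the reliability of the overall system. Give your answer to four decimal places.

R(motor starter) = exp(−0.00036 × 400) = 0.865888
R(discharge valve actuator) = exp(−0.00044 × 400) = 0.838618
R(pressure transmitter) = exp(−0.000035 × 400) = 0.986098
R(centrifugal pump) = exp(−0.00039 × 400) = 0.855559
R(seal-flush unit) = exp(−0.00045 × 400) = 0.835270
R(variable-frequency drive) = exp(−0.00034 × 400) = 0.872843
Parallel (motor starter, discharge valve actuator, and pressure transmitter): 1 − (1 − 0.865888)(1 − 0.838618)(1 − 0.986098) = 0.999699
Parallel (centrifugal pump and seal-flush unit): 1 − (1 − 0.855559)(1 − 0.835270) = 0.976206
Series ([0.999699], [0.976206], and variable-frequency drive): 0.999699 × 0.976206 × 0.872843 = 0.8518

0.8518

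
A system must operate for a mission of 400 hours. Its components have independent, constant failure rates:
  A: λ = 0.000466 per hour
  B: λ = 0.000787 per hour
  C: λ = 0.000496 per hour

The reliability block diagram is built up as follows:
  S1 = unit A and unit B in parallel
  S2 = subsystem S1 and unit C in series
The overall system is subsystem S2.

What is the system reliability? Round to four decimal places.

0.7824

R(A) = exp(−0.000466 × 400) = 0.829942
R(B) = exp(−0.000787 × 400) = 0.729935
R(C) = exp(−0.000496 × 400) = 0.820042
Parallel (A and B): 1 − (1 − 0.829942)(1 − 0.729935) = 0.954073
Series ([0.954073] and C): 0.954073 × 0.820042 = 0.7824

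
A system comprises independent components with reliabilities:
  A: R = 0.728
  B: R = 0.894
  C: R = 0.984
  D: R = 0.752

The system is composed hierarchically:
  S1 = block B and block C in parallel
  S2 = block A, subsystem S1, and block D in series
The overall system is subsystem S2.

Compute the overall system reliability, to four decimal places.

0.5465

Parallel (B and C): 1 − (1 − 0.894000)(1 − 0.984000) = 0.998304
Series (A, [0.998304], and D): 0.728000 × 0.998304 × 0.752000 = 0.5465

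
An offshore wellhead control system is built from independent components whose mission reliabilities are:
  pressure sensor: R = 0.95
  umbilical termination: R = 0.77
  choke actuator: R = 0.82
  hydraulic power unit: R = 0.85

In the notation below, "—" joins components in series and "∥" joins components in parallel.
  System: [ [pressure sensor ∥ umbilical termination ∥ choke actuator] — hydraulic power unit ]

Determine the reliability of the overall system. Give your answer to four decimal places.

0.8482

Parallel (pressure sensor, umbilical termination, and choke actuator): 1 − (1 − 0.950000)(1 − 0.770000)(1 − 0.820000) = 0.997930
Series ([0.997930] and hydraulic power unit): 0.997930 × 0.850000 = 0.8482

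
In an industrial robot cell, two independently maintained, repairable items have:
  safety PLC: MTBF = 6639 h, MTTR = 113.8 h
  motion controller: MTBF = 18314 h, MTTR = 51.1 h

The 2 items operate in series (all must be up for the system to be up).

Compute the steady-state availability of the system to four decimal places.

0.9804

A(safety PLC) = MTBF/(MTBF+MTTR) = 6639/(6639+113.8) = 0.983148
A(motion controller) = MTBF/(MTBF+MTTR) = 18314/(18314+51.1) = 0.997218
Series availability: 0.983148 × 0.997218 = 0.9804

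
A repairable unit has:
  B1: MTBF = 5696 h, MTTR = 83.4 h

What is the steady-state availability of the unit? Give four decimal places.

0.9856

A(B1) = MTBF/(MTBF+MTTR) = 5696/(5696+83.4) = 0.9856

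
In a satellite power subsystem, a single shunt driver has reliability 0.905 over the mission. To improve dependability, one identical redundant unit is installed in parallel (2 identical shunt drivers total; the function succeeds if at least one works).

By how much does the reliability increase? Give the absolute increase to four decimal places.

0.0860

R_before = 0.905
R_after = 1 − (1 − 0.905)^2 = 0.9910
ΔR = 0.9910 − 0.905 = 0.0860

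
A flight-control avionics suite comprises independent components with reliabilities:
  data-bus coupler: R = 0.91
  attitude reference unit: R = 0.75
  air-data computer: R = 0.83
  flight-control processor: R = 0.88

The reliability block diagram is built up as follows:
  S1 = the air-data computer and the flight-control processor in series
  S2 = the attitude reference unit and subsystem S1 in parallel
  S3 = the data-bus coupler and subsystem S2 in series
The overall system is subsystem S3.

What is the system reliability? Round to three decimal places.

0.849

Series (air-data computer and flight-control processor): 0.83000 × 0.88000 = 0.73040
Parallel (attitude reference unit and [0.73040]): 1 − (1 − 0.75000)(1 − 0.73040) = 0.93260
Series (data-bus coupler and [0.93260]): 0.91000 × 0.93260 = 0.849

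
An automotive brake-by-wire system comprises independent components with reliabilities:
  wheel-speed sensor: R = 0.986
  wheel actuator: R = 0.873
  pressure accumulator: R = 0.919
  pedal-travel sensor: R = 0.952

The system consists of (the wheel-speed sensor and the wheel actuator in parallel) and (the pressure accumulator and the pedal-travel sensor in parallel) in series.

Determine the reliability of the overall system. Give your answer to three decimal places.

0.994

Parallel (wheel-speed sensor and wheel actuator): 1 − (1 − 0.98600)(1 − 0.87300) = 0.99822
Parallel (pressure accumulator and pedal-travel sensor): 1 − (1 − 0.91900)(1 − 0.95200) = 0.99611
Series ([0.99822] and [0.99611]): 0.99822 × 0.99611 = 0.994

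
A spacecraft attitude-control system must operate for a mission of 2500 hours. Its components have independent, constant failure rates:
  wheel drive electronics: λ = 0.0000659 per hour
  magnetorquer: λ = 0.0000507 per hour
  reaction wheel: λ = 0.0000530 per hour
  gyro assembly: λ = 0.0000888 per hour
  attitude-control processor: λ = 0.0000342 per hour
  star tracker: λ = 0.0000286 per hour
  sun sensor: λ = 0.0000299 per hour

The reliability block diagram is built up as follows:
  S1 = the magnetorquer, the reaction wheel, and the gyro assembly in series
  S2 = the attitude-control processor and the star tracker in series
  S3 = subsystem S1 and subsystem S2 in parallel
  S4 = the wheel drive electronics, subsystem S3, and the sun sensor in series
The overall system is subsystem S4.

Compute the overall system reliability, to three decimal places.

R(wheel drive electronics) = exp(−0.0000659 × 2500) = 0.84811
R(magnetorquer) = exp(−0.0000507 × 2500) = 0.88095
R(reaction wheel) = exp(−0.0000530 × 2500) = 0.87590
R(gyro assembly) = exp(−0.0000888 × 2500) = 0.80092
R(attitude-control processor) = exp(−0.0000342 × 2500) = 0.91805
R(star tracker) = exp(−0.0000286 × 2500) = 0.93100
R(sun sensor) = exp(−0.0000299 × 2500) = 0.92798
Series (magnetorquer, reaction wheel, and gyro assembly): 0.88095 × 0.87590 × 0.80092 = 0.61801
Series (attitude-control processor and star tracker): 0.91805 × 0.93100 = 0.85470
Parallel ([0.61801] and [0.85470]): 1 − (1 − 0.61801)(1 − 0.85470) = 0.94450
Series (wheel drive electronics, [0.94450], and sun sensor): 0.84811 × 0.94450 × 0.92798 = 0.743

0.743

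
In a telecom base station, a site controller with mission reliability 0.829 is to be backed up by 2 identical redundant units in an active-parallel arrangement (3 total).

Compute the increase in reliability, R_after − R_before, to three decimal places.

0.166

R_before = 0.829
R_after = 1 − (1 − 0.829)^3 = 0.995
ΔR = 0.995 − 0.829 = 0.166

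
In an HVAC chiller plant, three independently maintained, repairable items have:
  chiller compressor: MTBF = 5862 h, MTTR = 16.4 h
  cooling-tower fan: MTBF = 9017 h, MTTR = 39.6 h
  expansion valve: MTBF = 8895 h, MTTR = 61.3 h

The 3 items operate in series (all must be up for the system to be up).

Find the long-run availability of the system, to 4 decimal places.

0.9861

A(chiller compressor) = MTBF/(MTBF+MTTR) = 5862/(5862+16.4) = 0.997210
A(cooling-tower fan) = MTBF/(MTBF+MTTR) = 9017/(9017+39.6) = 0.995627
A(expansion valve) = MTBF/(MTBF+MTTR) = 8895/(8895+61.3) = 0.993156
Series availability: 0.997210 × 0.995627 × 0.993156 = 0.9861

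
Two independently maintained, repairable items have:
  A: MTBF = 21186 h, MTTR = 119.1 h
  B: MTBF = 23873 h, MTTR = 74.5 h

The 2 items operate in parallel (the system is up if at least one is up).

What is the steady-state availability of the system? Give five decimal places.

A(A) = MTBF/(MTBF+MTTR) = 21186/(21186+119.1) = 0.994410
A(B) = MTBF/(MTBF+MTTR) = 23873/(23873+74.5) = 0.996889
Parallel availability: 1 − (1 − 0.994410)(1 − 0.996889) = 0.99998

0.99998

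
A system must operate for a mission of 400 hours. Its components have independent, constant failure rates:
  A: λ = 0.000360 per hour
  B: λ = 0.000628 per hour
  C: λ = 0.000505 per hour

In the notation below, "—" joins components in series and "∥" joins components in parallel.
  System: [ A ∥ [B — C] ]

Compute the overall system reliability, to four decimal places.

0.9511

R(A) = exp(−0.000360 × 400) = 0.865888
R(B) = exp(−0.000628 × 400) = 0.777867
R(C) = exp(−0.000505 × 400) = 0.817095
Series (B and C): 0.777867 × 0.817095 = 0.635591
Parallel (A and [0.635591]): 1 − (1 − 0.865888)(1 − 0.635591) = 0.9511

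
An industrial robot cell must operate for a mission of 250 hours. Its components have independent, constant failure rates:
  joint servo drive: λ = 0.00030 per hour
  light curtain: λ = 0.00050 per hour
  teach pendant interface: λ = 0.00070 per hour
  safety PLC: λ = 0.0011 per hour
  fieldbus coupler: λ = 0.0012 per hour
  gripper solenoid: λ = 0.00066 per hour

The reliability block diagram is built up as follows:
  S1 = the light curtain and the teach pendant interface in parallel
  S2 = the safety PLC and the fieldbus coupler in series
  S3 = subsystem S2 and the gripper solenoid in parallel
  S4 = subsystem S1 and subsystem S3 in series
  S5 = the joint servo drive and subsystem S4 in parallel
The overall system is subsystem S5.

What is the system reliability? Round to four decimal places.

R(joint servo drive) = exp(−0.00030 × 250) = 0.927743
R(light curtain) = exp(−0.00050 × 250) = 0.882497
R(teach pendant interface) = exp(−0.00070 × 250) = 0.839457
R(safety PLC) = exp(−0.0011 × 250) = 0.759572
R(fieldbus coupler) = exp(−0.0012 × 250) = 0.740818
R(gripper solenoid) = exp(−0.00066 × 250) = 0.847894
Parallel (light curtain and teach pendant interface): 1 − (1 − 0.882497)(1 − 0.839457) = 0.981136
Series (safety PLC and fieldbus coupler): 0.759572 × 0.740818 = 0.562705
Parallel ([0.562705] and gripper solenoid): 1 − (1 − 0.562705)(1 − 0.847894) = 0.933485
Series ([0.981136] and [0.933485]): 0.981136 × 0.933485 = 0.915876
Parallel (joint servo drive and [0.915876]): 1 − (1 − 0.927743)(1 − 0.915876) = 0.9939

0.9939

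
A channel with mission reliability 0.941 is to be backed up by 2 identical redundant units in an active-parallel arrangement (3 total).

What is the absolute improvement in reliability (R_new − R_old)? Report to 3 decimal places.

R_before = 0.941
R_after = 1 − (1 − 0.941)^3 = 1.000
ΔR = 1.000 − 0.941 = 0.059

0.059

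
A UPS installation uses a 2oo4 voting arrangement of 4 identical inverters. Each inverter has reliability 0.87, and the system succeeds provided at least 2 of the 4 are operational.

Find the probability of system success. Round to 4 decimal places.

R = Σ_{i=2}^{4} C(4,i) p^i (1−p)^{4−i} with p = 0.87
C(4,2)·0.87^2·0.13^2 = 0.076750
C(4,3)·0.87^3·0.13^1 = 0.342422
C(4,4)·0.87^4·0.13^0 = 0.572898
Sum = 0.9921

0.9921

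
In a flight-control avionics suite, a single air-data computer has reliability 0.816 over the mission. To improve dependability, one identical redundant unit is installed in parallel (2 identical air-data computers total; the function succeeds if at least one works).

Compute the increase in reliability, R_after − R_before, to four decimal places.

0.1501

R_before = 0.816
R_after = 1 − (1 − 0.816)^2 = 0.9661
ΔR = 0.9661 − 0.816 = 0.1501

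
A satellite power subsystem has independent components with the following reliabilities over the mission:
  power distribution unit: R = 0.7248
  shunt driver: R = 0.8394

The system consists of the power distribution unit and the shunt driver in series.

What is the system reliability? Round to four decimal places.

0.6084

Series (power distribution unit and shunt driver): 0.724800 × 0.839400 = 0.6084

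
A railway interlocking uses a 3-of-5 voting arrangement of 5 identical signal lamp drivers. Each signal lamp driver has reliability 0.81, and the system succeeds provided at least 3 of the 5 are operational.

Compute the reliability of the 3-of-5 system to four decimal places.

0.9495

R = Σ_{i=3}^{5} C(5,i) p^i (1−p)^{5−i} with p = 0.81
C(5,3)·0.81^3·0.19^2 = 0.191850
C(5,4)·0.81^4·0.19^1 = 0.408944
C(5,5)·0.81^5·0.19^0 = 0.348678
Sum = 0.9495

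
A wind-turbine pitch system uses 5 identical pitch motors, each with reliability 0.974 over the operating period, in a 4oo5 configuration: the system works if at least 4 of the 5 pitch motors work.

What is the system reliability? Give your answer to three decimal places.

R = Σ_{i=4}^{5} C(5,i) p^i (1−p)^{5−i} with p = 0.974
C(5,4)·0.974^4·0.026^1 = 0.11700
C(5,5)·0.974^5·0.026^0 = 0.87659
Sum = 0.994

0.994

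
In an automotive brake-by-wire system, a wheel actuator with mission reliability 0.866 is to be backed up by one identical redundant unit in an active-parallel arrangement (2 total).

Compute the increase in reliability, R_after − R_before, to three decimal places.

R_before = 0.866
R_after = 1 − (1 − 0.866)^2 = 0.982
ΔR = 0.982 − 0.866 = 0.116

0.116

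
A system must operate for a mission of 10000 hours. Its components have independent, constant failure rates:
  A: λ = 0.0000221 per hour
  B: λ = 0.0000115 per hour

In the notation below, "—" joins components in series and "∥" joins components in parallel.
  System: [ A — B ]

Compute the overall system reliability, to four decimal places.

0.7146

R(A) = exp(−0.0000221 × 10000) = 0.801717
R(B) = exp(−0.0000115 × 10000) = 0.891366
Series (A and B): 0.801717 × 0.891366 = 0.7146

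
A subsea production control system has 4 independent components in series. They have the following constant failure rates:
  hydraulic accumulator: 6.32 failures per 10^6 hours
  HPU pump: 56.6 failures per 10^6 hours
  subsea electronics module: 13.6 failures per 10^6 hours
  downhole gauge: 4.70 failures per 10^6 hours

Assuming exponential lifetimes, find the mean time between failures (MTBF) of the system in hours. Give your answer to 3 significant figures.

Series of exponential components: λ_sys = Σ λ_i
λ_sys = 0.00000632 + 0.0000566 + 0.0000136 + 0.00000470 = 8.1220e-05 /h
MTBF = 1 / λ_sys = 12300 h

12300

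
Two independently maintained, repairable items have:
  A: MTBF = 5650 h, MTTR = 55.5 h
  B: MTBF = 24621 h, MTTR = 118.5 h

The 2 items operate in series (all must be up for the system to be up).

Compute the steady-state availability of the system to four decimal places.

0.9855

A(A) = MTBF/(MTBF+MTTR) = 5650/(5650+55.5) = 0.990273
A(B) = MTBF/(MTBF+MTTR) = 24621/(24621+118.5) = 0.995210
Series availability: 0.990273 × 0.995210 = 0.9855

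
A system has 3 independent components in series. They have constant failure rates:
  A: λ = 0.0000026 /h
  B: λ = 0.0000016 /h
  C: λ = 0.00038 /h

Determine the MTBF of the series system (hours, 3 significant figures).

2600

Series of exponential components: λ_sys = Σ λ_i
λ_sys = 0.0000026 + 0.0000016 + 0.00038 = 3.8420e-04 /h
MTBF = 1 / λ_sys = 2600 h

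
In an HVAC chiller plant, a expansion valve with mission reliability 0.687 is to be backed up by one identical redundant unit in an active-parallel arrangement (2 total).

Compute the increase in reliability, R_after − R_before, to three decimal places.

0.215

R_before = 0.687
R_after = 1 − (1 − 0.687)^2 = 0.902
ΔR = 0.902 − 0.687 = 0.215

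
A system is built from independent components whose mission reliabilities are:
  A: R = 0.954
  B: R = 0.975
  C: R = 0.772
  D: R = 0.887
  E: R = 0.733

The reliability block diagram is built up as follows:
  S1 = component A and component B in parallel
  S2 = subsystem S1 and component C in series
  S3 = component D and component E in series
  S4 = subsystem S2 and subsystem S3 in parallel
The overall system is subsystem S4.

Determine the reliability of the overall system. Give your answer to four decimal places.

0.9199

Parallel (A and B): 1 − (1 − 0.954000)(1 − 0.975000) = 0.998850
Series ([0.998850] and C): 0.998850 × 0.772000 = 0.771112
Series (D and E): 0.887000 × 0.733000 = 0.650171
Parallel ([0.771112] and [0.650171]): 1 − (1 − 0.771112)(1 − 0.650171) = 0.9199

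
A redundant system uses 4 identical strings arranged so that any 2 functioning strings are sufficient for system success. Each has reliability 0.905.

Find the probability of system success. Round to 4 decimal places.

0.9968

R = Σ_{i=2}^{4} C(4,i) p^i (1−p)^{4−i} with p = 0.905
C(4,2)·0.905^2·0.095^2 = 0.044350
C(4,3)·0.905^3·0.095^1 = 0.281663
C(4,4)·0.905^4·0.095^0 = 0.670802
Sum = 0.9968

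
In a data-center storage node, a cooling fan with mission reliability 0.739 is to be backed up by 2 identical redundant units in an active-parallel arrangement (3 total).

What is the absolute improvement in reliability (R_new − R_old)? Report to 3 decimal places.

R_before = 0.739
R_after = 1 − (1 − 0.739)^3 = 0.982
ΔR = 0.982 − 0.739 = 0.243

0.243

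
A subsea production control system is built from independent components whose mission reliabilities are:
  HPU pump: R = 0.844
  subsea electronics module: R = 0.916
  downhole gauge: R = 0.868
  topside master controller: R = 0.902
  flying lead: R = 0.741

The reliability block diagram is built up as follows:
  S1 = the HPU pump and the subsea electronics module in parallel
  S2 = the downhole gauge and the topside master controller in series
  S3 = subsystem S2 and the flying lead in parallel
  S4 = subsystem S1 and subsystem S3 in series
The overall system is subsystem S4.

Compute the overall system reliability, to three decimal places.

Parallel (HPU pump and subsea electronics module): 1 − (1 − 0.84400)(1 − 0.91600) = 0.98690
Series (downhole gauge and topside master controller): 0.86800 × 0.90200 = 0.78294
Parallel ([0.78294] and flying lead): 1 − (1 − 0.78294)(1 − 0.74100) = 0.94378
Series ([0.98690] and [0.94378]): 0.98690 × 0.94378 = 0.931

0.931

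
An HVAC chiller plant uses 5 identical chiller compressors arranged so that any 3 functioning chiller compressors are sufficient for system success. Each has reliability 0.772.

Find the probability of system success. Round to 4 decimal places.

R = Σ_{i=3}^{5} C(5,i) p^i (1−p)^{5−i} with p = 0.772
C(5,3)·0.772^3·0.228^2 = 0.239178
C(5,4)·0.772^4·0.228^1 = 0.404924
C(5,5)·0.772^5·0.228^0 = 0.274212
Sum = 0.9183

0.9183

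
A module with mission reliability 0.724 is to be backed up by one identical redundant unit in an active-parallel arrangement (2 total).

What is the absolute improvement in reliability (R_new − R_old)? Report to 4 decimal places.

0.1998

R_before = 0.724
R_after = 1 − (1 − 0.724)^2 = 0.9238
ΔR = 0.9238 − 0.724 = 0.1998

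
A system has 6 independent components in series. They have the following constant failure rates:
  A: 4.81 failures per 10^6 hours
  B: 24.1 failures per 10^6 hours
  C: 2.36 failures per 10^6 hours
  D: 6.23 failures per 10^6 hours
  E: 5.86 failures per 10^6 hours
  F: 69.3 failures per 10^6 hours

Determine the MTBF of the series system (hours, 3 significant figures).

Series of exponential components: λ_sys = Σ λ_i
λ_sys = 0.00000481 + 0.0000241 + 0.00000236 + 0.00000623 + 0.00000586 + 0.0000693 = 1.1266e-04 /h
MTBF = 1 / λ_sys = 8880 h

8880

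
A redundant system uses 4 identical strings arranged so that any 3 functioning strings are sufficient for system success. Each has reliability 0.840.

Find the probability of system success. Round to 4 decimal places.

R = Σ_{i=3}^{4} C(4,i) p^i (1−p)^{4−i} with p = 0.840
C(4,3)·0.840^3·0.160^1 = 0.379331
C(4,4)·0.840^4·0.160^0 = 0.497871
Sum = 0.8772

0.8772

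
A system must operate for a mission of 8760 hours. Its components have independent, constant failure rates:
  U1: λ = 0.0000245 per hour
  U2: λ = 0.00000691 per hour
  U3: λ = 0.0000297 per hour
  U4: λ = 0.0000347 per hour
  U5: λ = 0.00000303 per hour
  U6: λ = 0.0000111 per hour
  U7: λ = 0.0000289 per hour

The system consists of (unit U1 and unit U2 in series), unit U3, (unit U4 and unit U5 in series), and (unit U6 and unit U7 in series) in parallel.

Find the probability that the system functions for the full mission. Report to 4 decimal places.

0.9954

R(U1) = exp(−0.0000245 × 8760) = 0.806848
R(U2) = exp(−0.00000691 × 8760) = 0.941264
R(U3) = exp(−0.0000297 × 8760) = 0.770919
R(U4) = exp(−0.0000347 × 8760) = 0.737882
R(U5) = exp(−0.00000303 × 8760) = 0.973806
R(U6) = exp(−0.0000111 × 8760) = 0.907342
R(U7) = exp(−0.0000289 × 8760) = 0.776341
Series (U1 and U2): 0.806848 × 0.941264 = 0.759457
Series (U4 and U5): 0.737882 × 0.973806 = 0.718554
Series (U6 and U7): 0.907342 × 0.776341 = 0.704407
Parallel ([0.759457], U3, [0.718554], and [0.704407]): 1 − (1 − 0.759457)(1 − 0.770919)(1 − 0.718554)(1 − 0.704407) = 0.9954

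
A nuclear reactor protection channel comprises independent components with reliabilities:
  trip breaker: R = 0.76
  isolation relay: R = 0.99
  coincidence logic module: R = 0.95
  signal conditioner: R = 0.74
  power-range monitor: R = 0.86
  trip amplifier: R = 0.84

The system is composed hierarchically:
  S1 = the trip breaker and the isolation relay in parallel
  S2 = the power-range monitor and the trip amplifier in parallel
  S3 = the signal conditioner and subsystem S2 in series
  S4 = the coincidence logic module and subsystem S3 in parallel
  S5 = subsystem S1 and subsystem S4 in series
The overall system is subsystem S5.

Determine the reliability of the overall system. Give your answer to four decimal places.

Parallel (trip breaker and isolation relay): 1 − (1 − 0.760000)(1 − 0.990000) = 0.997600
Parallel (power-range monitor and trip amplifier): 1 − (1 − 0.860000)(1 − 0.840000) = 0.977600
Series (signal conditioner and [0.977600]): 0.740000 × 0.977600 = 0.723424
Parallel (coincidence logic module and [0.723424]): 1 − (1 − 0.950000)(1 − 0.723424) = 0.986171
Series ([0.997600] and [0.986171]): 0.997600 × 0.986171 = 0.9838

0.9838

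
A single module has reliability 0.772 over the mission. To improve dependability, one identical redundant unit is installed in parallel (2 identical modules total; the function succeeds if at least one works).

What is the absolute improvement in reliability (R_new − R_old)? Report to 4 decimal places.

R_before = 0.772
R_after = 1 − (1 − 0.772)^2 = 0.9480
ΔR = 0.9480 − 0.772 = 0.1760

0.1760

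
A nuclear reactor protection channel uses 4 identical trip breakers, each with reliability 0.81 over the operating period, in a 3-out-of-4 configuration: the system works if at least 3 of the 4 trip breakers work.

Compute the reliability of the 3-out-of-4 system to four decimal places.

0.8344

R = Σ_{i=3}^{4} C(4,i) p^i (1−p)^{4−i} with p = 0.81
C(4,3)·0.81^3·0.19^1 = 0.403895
C(4,4)·0.81^4·0.19^0 = 0.430467
Sum = 0.8344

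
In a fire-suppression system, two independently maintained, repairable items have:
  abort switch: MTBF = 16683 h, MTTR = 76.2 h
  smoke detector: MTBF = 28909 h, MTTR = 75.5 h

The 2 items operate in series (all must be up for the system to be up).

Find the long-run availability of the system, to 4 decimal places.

A(abort switch) = MTBF/(MTBF+MTTR) = 16683/(16683+76.2) = 0.995453
A(smoke detector) = MTBF/(MTBF+MTTR) = 28909/(28909+75.5) = 0.997395
Series availability: 0.995453 × 0.997395 = 0.9929

0.9929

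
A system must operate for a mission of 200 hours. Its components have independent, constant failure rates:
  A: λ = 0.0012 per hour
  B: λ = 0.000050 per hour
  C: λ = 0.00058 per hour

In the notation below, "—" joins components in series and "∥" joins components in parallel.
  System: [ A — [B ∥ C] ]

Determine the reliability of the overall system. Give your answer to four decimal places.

R(A) = exp(−0.0012 × 200) = 0.786628
R(B) = exp(−0.000050 × 200) = 0.990050
R(C) = exp(−0.00058 × 200) = 0.890475
Parallel (B and C): 1 − (1 − 0.990050)(1 − 0.890475) = 0.998910
Series (A and [0.998910]): 0.786628 × 0.998910 = 0.7858

0.7858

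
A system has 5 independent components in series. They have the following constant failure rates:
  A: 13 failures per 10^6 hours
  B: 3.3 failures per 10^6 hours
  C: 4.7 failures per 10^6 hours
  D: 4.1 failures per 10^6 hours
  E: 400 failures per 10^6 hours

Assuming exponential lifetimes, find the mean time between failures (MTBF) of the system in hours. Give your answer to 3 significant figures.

2350

Series of exponential components: λ_sys = Σ λ_i
λ_sys = 0.000013 + 0.0000033 + 0.0000047 + 0.0000041 + 0.00040 = 4.2510e-04 /h
MTBF = 1 / λ_sys = 2350 h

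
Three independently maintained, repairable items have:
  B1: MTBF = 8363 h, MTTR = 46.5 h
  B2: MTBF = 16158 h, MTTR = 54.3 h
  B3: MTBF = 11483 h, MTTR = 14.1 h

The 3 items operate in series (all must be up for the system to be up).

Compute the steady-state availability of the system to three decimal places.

0.990

A(B1) = MTBF/(MTBF+MTTR) = 8363/(8363+46.5) = 0.994471
A(B2) = MTBF/(MTBF+MTTR) = 16158/(16158+54.3) = 0.996651
A(B3) = MTBF/(MTBF+MTTR) = 11483/(11483+14.1) = 0.998774
Series availability: 0.994471 × 0.996651 × 0.998774 = 0.990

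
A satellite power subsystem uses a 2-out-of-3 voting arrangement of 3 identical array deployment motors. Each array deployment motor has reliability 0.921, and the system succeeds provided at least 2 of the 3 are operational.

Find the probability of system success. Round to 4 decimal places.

0.9823

R = Σ_{i=2}^{3} C(3,i) p^i (1−p)^{3−i} with p = 0.921
C(3,2)·0.921^2·0.079^1 = 0.201033
C(3,3)·0.921^3·0.079^0 = 0.781230
Sum = 0.9823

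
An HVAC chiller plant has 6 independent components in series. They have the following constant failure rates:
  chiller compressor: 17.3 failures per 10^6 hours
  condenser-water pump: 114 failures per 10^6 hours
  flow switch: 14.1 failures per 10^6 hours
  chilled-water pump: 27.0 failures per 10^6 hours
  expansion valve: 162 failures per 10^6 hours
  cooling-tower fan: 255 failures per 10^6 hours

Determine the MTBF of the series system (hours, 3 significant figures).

1700

Series of exponential components: λ_sys = Σ λ_i
λ_sys = 0.0000173 + 0.000114 + 0.0000141 + 0.0000270 + 0.000162 + 0.000255 = 5.8940e-04 /h
MTBF = 1 / λ_sys = 1700 h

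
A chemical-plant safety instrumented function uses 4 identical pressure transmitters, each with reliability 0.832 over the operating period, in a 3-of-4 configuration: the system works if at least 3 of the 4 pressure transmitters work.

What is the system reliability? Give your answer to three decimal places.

0.866

R = Σ_{i=3}^{4} C(4,i) p^i (1−p)^{4−i} with p = 0.832
C(4,3)·0.832^3·0.168^1 = 0.38703
C(4,4)·0.832^4·0.168^0 = 0.47917
Sum = 0.866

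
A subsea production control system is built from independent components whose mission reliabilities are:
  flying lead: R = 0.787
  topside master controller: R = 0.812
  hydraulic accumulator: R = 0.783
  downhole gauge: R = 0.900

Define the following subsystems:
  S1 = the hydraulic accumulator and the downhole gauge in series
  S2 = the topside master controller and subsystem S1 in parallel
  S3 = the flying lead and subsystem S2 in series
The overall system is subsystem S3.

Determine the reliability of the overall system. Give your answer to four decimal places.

0.7433

Series (hydraulic accumulator and downhole gauge): 0.783000 × 0.900000 = 0.704700
Parallel (topside master controller and [0.704700]): 1 − (1 − 0.812000)(1 − 0.704700) = 0.944484
Series (flying lead and [0.944484]): 0.787000 × 0.944484 = 0.7433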